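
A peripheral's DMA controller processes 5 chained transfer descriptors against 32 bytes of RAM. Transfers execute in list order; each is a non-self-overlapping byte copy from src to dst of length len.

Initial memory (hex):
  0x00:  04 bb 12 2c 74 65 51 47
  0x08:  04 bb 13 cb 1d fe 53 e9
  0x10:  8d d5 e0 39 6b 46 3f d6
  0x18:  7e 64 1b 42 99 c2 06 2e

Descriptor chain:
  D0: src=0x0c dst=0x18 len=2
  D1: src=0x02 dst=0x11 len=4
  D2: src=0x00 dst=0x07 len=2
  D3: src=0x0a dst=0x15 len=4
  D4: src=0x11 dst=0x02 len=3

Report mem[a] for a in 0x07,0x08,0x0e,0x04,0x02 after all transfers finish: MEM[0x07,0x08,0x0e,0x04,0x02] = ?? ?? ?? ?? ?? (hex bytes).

  after D0: wrote 2B at 0x18 = 1dfe
  after D1: wrote 4B at 0x11 = 122c7465
  after D2: wrote 2B at 0x07 = 04bb
  after D3: wrote 4B at 0x15 = 13cb1dfe
  after D4: wrote 3B at 0x02 = 122c74
query mem[0x07]=0x04, mem[0x08]=0xbb, mem[0x0e]=0x53, mem[0x04]=0x74, mem[0x02]=0x12

MEM[0x07,0x08,0x0e,0x04,0x02] = 04 bb 53 74 12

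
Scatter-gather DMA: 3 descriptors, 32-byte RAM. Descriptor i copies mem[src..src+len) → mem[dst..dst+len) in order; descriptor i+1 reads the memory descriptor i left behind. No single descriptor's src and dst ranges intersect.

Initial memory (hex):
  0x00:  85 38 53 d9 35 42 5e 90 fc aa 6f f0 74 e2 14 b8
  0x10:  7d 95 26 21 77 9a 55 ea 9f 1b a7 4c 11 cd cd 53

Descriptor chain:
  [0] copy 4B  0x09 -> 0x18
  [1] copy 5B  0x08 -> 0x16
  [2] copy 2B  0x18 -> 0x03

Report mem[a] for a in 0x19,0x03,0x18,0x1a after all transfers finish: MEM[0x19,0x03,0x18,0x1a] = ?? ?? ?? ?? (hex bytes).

MEM[0x19,0x03,0x18,0x1a] = f0 6f 6f 74

#0 dst[0x18+4] := {0xaa,0x6f,0xf0,0x74}
#1 dst[0x16+5] := {0xfc,0xaa,0x6f,0xf0,0x74}
#2 dst[0x03+2] := {0x6f,0xf0}
query mem[0x19]=0xf0, mem[0x03]=0x6f, mem[0x18]=0x6f, mem[0x1a]=0x74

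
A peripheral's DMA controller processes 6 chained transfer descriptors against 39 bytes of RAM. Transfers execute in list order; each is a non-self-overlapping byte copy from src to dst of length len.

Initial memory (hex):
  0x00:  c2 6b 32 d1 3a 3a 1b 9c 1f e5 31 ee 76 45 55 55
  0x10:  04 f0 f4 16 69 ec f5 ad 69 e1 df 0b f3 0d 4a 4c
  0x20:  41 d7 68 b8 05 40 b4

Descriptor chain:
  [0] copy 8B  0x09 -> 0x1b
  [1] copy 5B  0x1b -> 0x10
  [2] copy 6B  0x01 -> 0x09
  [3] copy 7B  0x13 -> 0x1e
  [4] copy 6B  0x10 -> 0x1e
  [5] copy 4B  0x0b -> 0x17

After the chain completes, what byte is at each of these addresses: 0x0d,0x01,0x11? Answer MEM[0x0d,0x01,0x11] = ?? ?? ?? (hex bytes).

[0] 0x09->0x1b len=8 : e5 31 ee 76 45 55 55 04
[1] 0x1b->0x10 len=5 : e5 31 ee 76 45
[2] 0x01->0x09 len=6 : 6b 32 d1 3a 3a 1b
[3] 0x13->0x1e len=7 : 76 45 ec f5 ad 69 e1
[4] 0x10->0x1e len=6 : e5 31 ee 76 45 ec
[5] 0x0b->0x17 len=4 : d1 3a 3a 1b
query mem[0x0d]=0x3a, mem[0x01]=0x6b, mem[0x11]=0x31

MEM[0x0d,0x01,0x11] = 3a 6b 31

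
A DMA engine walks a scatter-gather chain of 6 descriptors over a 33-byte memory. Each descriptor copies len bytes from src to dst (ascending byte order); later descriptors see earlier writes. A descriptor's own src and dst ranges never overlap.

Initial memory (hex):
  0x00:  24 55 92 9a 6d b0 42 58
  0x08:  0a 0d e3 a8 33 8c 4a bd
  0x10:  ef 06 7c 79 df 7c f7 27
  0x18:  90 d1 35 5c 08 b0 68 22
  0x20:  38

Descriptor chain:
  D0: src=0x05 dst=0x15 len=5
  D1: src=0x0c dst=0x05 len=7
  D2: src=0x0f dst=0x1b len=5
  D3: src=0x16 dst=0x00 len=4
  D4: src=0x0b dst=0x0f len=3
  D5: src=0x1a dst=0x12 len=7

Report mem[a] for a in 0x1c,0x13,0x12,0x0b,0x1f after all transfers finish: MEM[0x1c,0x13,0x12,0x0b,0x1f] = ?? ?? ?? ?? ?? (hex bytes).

D0: mem[0x15..0x19] <- [b0 42 58 0a 0d]
D1: mem[0x05..0x0b] <- [33 8c 4a bd ef 06 7c]
D2: mem[0x1b..0x1f] <- [bd ef 06 7c 79]
D3: mem[0x00..0x03] <- [42 58 0a 0d]
D4: mem[0x0f..0x11] <- [7c 33 8c]
D5: mem[0x12..0x18] <- [35 bd ef 06 7c 79 38]
query mem[0x1c]=0xef, mem[0x13]=0xbd, mem[0x12]=0x35, mem[0x0b]=0x7c, mem[0x1f]=0x79

MEM[0x1c,0x13,0x12,0x0b,0x1f] = ef bd 35 7c 79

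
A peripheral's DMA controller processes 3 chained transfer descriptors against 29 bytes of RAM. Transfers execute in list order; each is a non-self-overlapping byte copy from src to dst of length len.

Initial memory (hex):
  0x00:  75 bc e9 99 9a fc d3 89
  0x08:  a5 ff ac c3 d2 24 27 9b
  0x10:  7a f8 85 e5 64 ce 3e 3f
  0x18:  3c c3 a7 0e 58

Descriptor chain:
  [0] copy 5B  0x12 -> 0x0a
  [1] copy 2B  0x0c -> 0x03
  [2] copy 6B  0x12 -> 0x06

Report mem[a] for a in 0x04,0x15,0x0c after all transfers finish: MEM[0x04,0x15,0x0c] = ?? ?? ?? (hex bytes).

D0: mem[0x0a..0x0e] <- [85 e5 64 ce 3e]
D1: mem[0x03..0x04] <- [64 ce]
D2: mem[0x06..0x0b] <- [85 e5 64 ce 3e 3f]
query mem[0x04]=0xce, mem[0x15]=0xce, mem[0x0c]=0x64

MEM[0x04,0x15,0x0c] = ce ce 64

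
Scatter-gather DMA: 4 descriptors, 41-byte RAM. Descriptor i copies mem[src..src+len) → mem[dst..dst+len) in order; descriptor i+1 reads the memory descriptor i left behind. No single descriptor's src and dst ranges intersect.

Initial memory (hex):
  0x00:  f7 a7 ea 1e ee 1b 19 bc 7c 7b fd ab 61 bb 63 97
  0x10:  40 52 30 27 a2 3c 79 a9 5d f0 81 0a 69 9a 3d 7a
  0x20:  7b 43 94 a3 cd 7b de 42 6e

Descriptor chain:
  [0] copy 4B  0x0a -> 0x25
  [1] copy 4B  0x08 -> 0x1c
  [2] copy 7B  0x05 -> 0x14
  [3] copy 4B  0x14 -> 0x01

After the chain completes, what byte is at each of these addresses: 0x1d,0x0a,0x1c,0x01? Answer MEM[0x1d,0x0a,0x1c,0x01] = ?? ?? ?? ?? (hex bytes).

D0: mem[0x25..0x28] <- [fd ab 61 bb]
D1: mem[0x1c..0x1f] <- [7c 7b fd ab]
D2: mem[0x14..0x1a] <- [1b 19 bc 7c 7b fd ab]
D3: mem[0x01..0x04] <- [1b 19 bc 7c]
query mem[0x1d]=0x7b, mem[0x0a]=0xfd, mem[0x1c]=0x7c, mem[0x01]=0x1b

MEM[0x1d,0x0a,0x1c,0x01] = 7b fd 7c 1b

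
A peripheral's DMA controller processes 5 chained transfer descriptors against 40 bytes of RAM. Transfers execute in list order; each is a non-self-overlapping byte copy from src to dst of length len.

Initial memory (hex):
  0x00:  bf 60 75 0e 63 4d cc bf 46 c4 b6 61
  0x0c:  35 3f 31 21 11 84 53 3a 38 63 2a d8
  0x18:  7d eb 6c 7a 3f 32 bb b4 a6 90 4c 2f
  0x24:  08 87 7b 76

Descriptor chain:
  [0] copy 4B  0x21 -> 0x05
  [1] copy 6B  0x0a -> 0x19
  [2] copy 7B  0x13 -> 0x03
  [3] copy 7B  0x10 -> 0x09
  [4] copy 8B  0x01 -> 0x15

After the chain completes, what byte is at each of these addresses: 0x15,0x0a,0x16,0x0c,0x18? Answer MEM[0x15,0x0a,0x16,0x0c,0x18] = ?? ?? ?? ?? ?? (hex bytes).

[0] 0x21->0x05 len=4 : 90 4c 2f 08
[1] 0x0a->0x19 len=6 : b6 61 35 3f 31 21
[2] 0x13->0x03 len=7 : 3a 38 63 2a d8 7d b6
[3] 0x10->0x09 len=7 : 11 84 53 3a 38 63 2a
[4] 0x01->0x15 len=8 : 60 75 3a 38 63 2a d8 7d
query mem[0x15]=0x60, mem[0x0a]=0x84, mem[0x16]=0x75, mem[0x0c]=0x3a, mem[0x18]=0x38

MEM[0x15,0x0a,0x16,0x0c,0x18] = 60 84 75 3a 38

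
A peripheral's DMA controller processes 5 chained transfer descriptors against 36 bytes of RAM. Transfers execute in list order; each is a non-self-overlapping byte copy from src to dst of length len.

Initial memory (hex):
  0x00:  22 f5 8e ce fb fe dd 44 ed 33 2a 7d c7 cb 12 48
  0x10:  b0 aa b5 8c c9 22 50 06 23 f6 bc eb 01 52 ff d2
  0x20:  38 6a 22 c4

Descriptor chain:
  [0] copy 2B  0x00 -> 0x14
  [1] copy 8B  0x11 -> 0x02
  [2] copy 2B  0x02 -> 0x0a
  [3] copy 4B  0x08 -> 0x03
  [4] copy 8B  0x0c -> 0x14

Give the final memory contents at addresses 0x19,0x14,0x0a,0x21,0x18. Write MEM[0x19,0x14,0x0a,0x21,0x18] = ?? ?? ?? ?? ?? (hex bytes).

D0: mem[0x14..0x15] <- [22 f5]
D1: mem[0x02..0x09] <- [aa b5 8c 22 f5 50 06 23]
D2: mem[0x0a..0x0b] <- [aa b5]
D3: mem[0x03..0x06] <- [06 23 aa b5]
D4: mem[0x14..0x1b] <- [c7 cb 12 48 b0 aa b5 8c]
query mem[0x19]=0xaa, mem[0x14]=0xc7, mem[0x0a]=0xaa, mem[0x21]=0x6a, mem[0x18]=0xb0

MEM[0x19,0x14,0x0a,0x21,0x18] = aa c7 aa 6a b0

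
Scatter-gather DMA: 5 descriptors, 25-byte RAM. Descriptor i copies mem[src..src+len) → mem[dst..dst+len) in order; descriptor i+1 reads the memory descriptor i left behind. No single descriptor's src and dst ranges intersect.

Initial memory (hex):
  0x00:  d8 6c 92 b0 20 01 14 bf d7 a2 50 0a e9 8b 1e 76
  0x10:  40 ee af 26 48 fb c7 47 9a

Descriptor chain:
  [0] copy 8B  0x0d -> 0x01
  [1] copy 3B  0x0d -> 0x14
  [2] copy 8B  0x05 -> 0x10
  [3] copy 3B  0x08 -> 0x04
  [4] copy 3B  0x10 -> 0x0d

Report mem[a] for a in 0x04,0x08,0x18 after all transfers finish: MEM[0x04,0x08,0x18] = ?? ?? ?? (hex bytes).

MEM[0x04,0x08,0x18] = 48 48 9a

D0: mem[0x01..0x08] <- [8b 1e 76 40 ee af 26 48]
D1: mem[0x14..0x16] <- [8b 1e 76]
D2: mem[0x10..0x17] <- [ee af 26 48 a2 50 0a e9]
D3: mem[0x04..0x06] <- [48 a2 50]
D4: mem[0x0d..0x0f] <- [ee af 26]
query mem[0x04]=0x48, mem[0x08]=0x48, mem[0x18]=0x9a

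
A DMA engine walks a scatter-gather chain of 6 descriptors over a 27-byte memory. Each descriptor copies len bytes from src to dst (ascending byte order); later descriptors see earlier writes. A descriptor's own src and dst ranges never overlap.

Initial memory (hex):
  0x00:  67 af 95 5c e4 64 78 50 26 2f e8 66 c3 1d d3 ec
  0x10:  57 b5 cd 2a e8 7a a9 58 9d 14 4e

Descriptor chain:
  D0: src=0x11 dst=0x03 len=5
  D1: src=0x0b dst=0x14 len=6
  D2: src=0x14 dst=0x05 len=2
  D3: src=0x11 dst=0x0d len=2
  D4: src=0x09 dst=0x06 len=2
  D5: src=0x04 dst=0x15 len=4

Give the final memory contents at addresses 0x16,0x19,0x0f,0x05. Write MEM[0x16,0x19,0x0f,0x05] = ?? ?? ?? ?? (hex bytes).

#0 dst[0x03+5] := {0xb5,0xcd,0x2a,0xe8,0x7a}
#1 dst[0x14+6] := {0x66,0xc3,0x1d,0xd3,0xec,0x57}
#2 dst[0x05+2] := {0x66,0xc3}
#3 dst[0x0d+2] := {0xb5,0xcd}
#4 dst[0x06+2] := {0x2f,0xe8}
#5 dst[0x15+4] := {0xcd,0x66,0x2f,0xe8}
query mem[0x16]=0x66, mem[0x19]=0x57, mem[0x0f]=0xec, mem[0x05]=0x66

MEM[0x16,0x19,0x0f,0x05] = 66 57 ec 66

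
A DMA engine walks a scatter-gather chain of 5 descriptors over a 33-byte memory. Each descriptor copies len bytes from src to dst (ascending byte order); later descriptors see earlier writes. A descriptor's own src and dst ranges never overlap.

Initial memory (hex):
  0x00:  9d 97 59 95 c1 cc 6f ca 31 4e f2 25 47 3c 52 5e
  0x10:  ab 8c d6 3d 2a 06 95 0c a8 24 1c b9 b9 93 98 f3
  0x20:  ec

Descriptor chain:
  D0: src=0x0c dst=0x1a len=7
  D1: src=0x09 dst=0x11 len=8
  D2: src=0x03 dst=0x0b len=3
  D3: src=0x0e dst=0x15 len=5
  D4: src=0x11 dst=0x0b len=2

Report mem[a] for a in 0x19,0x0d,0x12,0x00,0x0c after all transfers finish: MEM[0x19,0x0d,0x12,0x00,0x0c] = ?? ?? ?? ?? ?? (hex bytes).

MEM[0x19,0x0d,0x12,0x00,0x0c] = f2 cc f2 9d f2

D0: mem[0x1a..0x20] <- [47 3c 52 5e ab 8c d6]
D1: mem[0x11..0x18] <- [4e f2 25 47 3c 52 5e ab]
D2: mem[0x0b..0x0d] <- [95 c1 cc]
D3: mem[0x15..0x19] <- [52 5e ab 4e f2]
D4: mem[0x0b..0x0c] <- [4e f2]
query mem[0x19]=0xf2, mem[0x0d]=0xcc, mem[0x12]=0xf2, mem[0x00]=0x9d, mem[0x0c]=0xf2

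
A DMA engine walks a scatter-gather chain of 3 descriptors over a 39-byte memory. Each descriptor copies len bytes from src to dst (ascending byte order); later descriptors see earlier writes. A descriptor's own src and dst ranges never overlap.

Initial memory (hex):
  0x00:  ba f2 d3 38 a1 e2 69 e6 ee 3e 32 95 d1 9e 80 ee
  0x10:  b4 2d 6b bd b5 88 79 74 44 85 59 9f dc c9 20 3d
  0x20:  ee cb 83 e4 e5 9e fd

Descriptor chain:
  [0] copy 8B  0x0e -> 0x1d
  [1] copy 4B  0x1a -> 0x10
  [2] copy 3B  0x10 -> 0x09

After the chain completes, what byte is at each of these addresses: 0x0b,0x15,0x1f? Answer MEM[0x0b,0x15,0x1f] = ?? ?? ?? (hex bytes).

  after D0: wrote 8B at 0x1d = 80eeb42d6bbdb588
  after D1: wrote 4B at 0x10 = 599fdc80
  after D2: wrote 3B at 0x09 = 599fdc
query mem[0x0b]=0xdc, mem[0x15]=0x88, mem[0x1f]=0xb4

MEM[0x0b,0x15,0x1f] = dc 88 b4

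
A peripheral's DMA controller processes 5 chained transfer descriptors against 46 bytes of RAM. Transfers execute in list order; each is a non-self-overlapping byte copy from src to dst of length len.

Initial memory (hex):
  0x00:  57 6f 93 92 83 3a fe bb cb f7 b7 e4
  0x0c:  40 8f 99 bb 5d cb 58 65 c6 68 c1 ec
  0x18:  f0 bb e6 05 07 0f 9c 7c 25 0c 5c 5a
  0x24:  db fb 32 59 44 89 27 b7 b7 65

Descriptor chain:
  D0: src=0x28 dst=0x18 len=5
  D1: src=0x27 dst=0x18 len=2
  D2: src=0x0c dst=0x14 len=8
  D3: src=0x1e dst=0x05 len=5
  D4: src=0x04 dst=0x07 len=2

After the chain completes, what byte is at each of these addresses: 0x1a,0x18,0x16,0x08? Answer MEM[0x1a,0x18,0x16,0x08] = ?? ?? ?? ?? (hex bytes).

  after D0: wrote 5B at 0x18 = 448927b7b7
  after D1: wrote 2B at 0x18 = 5944
  after D2: wrote 8B at 0x14 = 408f99bb5dcb5865
  after D3: wrote 5B at 0x05 = 9c7c250c5c
  after D4: wrote 2B at 0x07 = 839c
query mem[0x1a]=0x58, mem[0x18]=0x5d, mem[0x16]=0x99, mem[0x08]=0x9c

MEM[0x1a,0x18,0x16,0x08] = 58 5d 99 9c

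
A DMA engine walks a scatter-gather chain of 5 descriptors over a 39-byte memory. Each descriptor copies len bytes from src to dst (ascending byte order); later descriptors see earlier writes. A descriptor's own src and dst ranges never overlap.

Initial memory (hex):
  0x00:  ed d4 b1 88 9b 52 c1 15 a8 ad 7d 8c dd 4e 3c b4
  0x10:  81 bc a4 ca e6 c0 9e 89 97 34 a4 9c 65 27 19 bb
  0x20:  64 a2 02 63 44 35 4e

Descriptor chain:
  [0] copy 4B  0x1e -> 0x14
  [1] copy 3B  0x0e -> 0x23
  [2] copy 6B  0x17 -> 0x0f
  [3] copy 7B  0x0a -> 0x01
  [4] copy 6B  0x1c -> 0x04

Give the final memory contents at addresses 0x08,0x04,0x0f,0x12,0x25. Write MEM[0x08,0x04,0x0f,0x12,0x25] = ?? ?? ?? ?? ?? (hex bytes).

MEM[0x08,0x04,0x0f,0x12,0x25] = 64 65 a2 a4 81

  after D0: wrote 4B at 0x14 = 19bb64a2
  after D1: wrote 3B at 0x23 = 3cb481
  after D2: wrote 6B at 0x0f = a29734a49c65
  after D3: wrote 7B at 0x01 = 7d8cdd4e3ca297
  after D4: wrote 6B at 0x04 = 652719bb64a2
query mem[0x08]=0x64, mem[0x04]=0x65, mem[0x0f]=0xa2, mem[0x12]=0xa4, mem[0x25]=0x81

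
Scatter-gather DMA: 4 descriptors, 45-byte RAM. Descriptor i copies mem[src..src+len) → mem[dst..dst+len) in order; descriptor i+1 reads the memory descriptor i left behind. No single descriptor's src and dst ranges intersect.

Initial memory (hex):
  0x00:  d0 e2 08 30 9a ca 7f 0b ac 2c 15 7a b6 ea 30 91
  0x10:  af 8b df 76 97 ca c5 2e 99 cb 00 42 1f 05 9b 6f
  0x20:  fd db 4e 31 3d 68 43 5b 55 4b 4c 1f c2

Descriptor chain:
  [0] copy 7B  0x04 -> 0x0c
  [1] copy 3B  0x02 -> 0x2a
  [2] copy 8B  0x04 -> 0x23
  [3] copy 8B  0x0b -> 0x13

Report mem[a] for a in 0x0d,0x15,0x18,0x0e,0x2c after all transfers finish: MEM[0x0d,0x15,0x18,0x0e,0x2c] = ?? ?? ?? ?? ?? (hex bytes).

  after D0: wrote 7B at 0x0c = 9aca7f0bac2c15
  after D1: wrote 3B at 0x2a = 08309a
  after D2: wrote 8B at 0x23 = 9aca7f0bac2c157a
  after D3: wrote 8B at 0x13 = 7a9aca7f0bac2c15
query mem[0x0d]=0xca, mem[0x15]=0xca, mem[0x18]=0xac, mem[0x0e]=0x7f, mem[0x2c]=0x9a

MEM[0x0d,0x15,0x18,0x0e,0x2c] = ca ca ac 7f 9a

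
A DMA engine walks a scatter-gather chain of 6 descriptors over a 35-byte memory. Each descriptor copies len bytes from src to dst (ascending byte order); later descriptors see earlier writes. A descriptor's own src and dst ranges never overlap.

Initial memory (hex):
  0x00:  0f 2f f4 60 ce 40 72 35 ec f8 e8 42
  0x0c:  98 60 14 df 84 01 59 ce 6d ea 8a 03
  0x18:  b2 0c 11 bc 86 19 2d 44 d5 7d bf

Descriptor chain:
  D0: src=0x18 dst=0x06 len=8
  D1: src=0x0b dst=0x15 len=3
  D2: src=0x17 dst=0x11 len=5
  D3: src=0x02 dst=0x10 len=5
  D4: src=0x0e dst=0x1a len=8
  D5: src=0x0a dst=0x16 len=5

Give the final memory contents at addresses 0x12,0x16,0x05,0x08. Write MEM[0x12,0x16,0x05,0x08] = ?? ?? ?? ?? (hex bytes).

MEM[0x12,0x16,0x05,0x08] = ce 86 40 11

#0 dst[0x06+8] := {0xb2,0x0c,0x11,0xbc,0x86,0x19,0x2d,0x44}
#1 dst[0x15+3] := {0x19,0x2d,0x44}
#2 dst[0x11+5] := {0x44,0xb2,0x0c,0x11,0xbc}
#3 dst[0x10+5] := {0xf4,0x60,0xce,0x40,0xb2}
#4 dst[0x1a+8] := {0x14,0xdf,0xf4,0x60,0xce,0x40,0xb2,0xbc}
#5 dst[0x16+5] := {0x86,0x19,0x2d,0x44,0x14}
query mem[0x12]=0xce, mem[0x16]=0x86, mem[0x05]=0x40, mem[0x08]=0x11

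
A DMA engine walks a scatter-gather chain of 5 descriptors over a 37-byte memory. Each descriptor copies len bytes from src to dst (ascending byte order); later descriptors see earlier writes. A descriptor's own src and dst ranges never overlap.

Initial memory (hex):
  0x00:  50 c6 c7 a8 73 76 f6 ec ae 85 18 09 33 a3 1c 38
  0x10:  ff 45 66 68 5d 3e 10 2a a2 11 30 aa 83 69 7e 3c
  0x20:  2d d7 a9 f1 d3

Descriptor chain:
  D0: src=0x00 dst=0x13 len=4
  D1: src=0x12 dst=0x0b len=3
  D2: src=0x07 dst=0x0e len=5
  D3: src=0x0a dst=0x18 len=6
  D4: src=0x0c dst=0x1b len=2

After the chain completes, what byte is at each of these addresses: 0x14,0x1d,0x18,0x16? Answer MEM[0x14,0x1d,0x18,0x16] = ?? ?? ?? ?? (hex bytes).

D0: mem[0x13..0x16] <- [50 c6 c7 a8]
D1: mem[0x0b..0x0d] <- [66 50 c6]
D2: mem[0x0e..0x12] <- [ec ae 85 18 66]
D3: mem[0x18..0x1d] <- [18 66 50 c6 ec ae]
D4: mem[0x1b..0x1c] <- [50 c6]
query mem[0x14]=0xc6, mem[0x1d]=0xae, mem[0x18]=0x18, mem[0x16]=0xa8

MEM[0x14,0x1d,0x18,0x16] = c6 ae 18 a8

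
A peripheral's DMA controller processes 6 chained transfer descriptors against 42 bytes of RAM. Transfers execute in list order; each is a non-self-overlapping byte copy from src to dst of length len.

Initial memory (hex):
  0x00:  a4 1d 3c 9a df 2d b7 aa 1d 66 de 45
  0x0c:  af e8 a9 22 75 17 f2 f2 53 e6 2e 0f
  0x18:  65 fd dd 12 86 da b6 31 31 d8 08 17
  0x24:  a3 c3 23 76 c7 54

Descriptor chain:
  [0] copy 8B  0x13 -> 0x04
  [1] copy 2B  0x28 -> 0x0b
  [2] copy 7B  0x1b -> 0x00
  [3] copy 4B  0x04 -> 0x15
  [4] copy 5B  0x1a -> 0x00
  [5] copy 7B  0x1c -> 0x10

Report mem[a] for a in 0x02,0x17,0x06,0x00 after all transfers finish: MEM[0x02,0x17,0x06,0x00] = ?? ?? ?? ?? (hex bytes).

MEM[0x02,0x17,0x06,0x00] = 86 d8 d8 dd

#0 dst[0x04+8] := {0xf2,0x53,0xe6,0x2e,0x0f,0x65,0xfd,0xdd}
#1 dst[0x0b+2] := {0xc7,0x54}
#2 dst[0x00+7] := {0x12,0x86,0xda,0xb6,0x31,0x31,0xd8}
#3 dst[0x15+4] := {0x31,0x31,0xd8,0x2e}
#4 dst[0x00+5] := {0xdd,0x12,0x86,0xda,0xb6}
#5 dst[0x10+7] := {0x86,0xda,0xb6,0x31,0x31,0xd8,0x08}
query mem[0x02]=0x86, mem[0x17]=0xd8, mem[0x06]=0xd8, mem[0x00]=0xdd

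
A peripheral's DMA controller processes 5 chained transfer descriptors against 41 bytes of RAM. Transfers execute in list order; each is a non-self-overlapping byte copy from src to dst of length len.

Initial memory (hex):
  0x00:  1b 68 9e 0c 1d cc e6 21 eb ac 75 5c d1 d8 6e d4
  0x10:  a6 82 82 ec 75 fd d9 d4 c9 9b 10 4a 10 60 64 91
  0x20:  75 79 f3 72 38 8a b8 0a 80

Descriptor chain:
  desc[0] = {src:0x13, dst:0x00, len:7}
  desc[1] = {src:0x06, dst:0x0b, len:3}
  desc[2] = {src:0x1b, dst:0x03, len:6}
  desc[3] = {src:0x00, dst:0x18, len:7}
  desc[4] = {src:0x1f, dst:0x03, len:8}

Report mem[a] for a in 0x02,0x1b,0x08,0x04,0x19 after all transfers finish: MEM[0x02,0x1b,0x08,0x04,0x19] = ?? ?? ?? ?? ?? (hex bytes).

MEM[0x02,0x1b,0x08,0x04,0x19] = fd 4a 38 75 75

[0] 0x13->0x00 len=7 : ec 75 fd d9 d4 c9 9b
[1] 0x06->0x0b len=3 : 9b 21 eb
[2] 0x1b->0x03 len=6 : 4a 10 60 64 91 75
[3] 0x00->0x18 len=7 : ec 75 fd 4a 10 60 64
[4] 0x1f->0x03 len=8 : 91 75 79 f3 72 38 8a b8
query mem[0x02]=0xfd, mem[0x1b]=0x4a, mem[0x08]=0x38, mem[0x04]=0x75, mem[0x19]=0x75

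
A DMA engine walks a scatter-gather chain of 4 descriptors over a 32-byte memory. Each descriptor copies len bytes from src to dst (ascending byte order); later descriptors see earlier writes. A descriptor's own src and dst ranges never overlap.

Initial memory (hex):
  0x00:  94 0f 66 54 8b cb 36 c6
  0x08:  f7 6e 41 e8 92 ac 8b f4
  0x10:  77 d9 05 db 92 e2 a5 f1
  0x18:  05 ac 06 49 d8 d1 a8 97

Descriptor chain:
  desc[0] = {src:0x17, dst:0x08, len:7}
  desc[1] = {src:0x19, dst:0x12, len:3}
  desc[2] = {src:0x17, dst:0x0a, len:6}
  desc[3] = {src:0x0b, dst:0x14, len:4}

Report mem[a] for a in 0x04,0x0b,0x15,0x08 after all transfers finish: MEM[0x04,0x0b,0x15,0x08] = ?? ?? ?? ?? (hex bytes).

MEM[0x04,0x0b,0x15,0x08] = 8b 05 ac f1

[0] 0x17->0x08 len=7 : f1 05 ac 06 49 d8 d1
[1] 0x19->0x12 len=3 : ac 06 49
[2] 0x17->0x0a len=6 : f1 05 ac 06 49 d8
[3] 0x0b->0x14 len=4 : 05 ac 06 49
query mem[0x04]=0x8b, mem[0x0b]=0x05, mem[0x15]=0xac, mem[0x08]=0xf1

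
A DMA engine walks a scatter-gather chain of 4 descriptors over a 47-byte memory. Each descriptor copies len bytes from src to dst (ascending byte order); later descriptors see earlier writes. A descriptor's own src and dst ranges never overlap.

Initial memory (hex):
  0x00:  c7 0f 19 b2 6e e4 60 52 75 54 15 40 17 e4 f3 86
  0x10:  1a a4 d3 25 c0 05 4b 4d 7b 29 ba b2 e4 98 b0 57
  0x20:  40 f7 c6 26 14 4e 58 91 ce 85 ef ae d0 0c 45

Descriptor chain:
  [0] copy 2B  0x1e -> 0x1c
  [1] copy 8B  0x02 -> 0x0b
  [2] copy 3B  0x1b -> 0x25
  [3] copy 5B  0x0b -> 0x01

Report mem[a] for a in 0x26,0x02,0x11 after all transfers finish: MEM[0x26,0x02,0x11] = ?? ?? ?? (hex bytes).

[0] 0x1e->0x1c len=2 : b0 57
[1] 0x02->0x0b len=8 : 19 b2 6e e4 60 52 75 54
[2] 0x1b->0x25 len=3 : b2 b0 57
[3] 0x0b->0x01 len=5 : 19 b2 6e e4 60
query mem[0x26]=0xb0, mem[0x02]=0xb2, mem[0x11]=0x75

MEM[0x26,0x02,0x11] = b0 b2 75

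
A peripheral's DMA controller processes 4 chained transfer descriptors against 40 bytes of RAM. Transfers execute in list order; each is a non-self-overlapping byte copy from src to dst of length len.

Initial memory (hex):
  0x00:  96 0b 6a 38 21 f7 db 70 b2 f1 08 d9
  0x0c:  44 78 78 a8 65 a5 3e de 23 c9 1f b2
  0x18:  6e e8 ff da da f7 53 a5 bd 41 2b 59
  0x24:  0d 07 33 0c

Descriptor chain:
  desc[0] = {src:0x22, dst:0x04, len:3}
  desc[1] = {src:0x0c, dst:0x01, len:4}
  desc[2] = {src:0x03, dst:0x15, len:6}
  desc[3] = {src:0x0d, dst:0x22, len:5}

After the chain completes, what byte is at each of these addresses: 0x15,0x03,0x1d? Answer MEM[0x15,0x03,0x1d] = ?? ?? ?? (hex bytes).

[0] 0x22->0x04 len=3 : 2b 59 0d
[1] 0x0c->0x01 len=4 : 44 78 78 a8
[2] 0x03->0x15 len=6 : 78 a8 59 0d 70 b2
[3] 0x0d->0x22 len=5 : 78 78 a8 65 a5
query mem[0x15]=0x78, mem[0x03]=0x78, mem[0x1d]=0xf7

MEM[0x15,0x03,0x1d] = 78 78 f7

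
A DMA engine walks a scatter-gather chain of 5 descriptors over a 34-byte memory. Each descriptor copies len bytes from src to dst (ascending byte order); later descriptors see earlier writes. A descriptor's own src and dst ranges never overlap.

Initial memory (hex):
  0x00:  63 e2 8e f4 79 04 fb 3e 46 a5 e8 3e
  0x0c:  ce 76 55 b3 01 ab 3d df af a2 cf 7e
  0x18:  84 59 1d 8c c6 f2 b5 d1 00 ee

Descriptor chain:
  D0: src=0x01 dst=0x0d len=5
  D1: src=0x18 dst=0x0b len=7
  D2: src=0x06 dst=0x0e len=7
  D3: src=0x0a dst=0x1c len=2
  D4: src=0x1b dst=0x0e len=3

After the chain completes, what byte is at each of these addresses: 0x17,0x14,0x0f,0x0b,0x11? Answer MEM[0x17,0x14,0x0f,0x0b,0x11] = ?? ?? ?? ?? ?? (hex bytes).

MEM[0x17,0x14,0x0f,0x0b,0x11] = 7e 59 e8 84 a5

  after D0: wrote 5B at 0x0d = e28ef47904
  after D1: wrote 7B at 0x0b = 84591d8cc6f2b5
  after D2: wrote 7B at 0x0e = fb3e46a5e88459
  after D3: wrote 2B at 0x1c = e884
  after D4: wrote 3B at 0x0e = 8ce884
query mem[0x17]=0x7e, mem[0x14]=0x59, mem[0x0f]=0xe8, mem[0x0b]=0x84, mem[0x11]=0xa5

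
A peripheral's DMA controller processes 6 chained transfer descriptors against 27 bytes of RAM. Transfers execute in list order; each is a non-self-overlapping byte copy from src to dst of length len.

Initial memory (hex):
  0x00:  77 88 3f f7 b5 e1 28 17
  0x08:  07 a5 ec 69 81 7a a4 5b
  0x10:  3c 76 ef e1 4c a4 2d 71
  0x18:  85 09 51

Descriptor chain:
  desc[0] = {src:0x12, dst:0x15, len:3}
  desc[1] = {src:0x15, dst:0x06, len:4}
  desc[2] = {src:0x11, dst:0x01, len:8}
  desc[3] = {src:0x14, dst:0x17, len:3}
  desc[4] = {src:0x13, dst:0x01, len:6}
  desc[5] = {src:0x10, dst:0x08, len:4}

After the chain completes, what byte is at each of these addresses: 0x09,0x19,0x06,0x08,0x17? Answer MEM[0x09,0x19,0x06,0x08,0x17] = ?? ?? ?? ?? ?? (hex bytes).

MEM[0x09,0x19,0x06,0x08,0x17] = 76 e1 ef 3c 4c

D0: mem[0x15..0x17] <- [ef e1 4c]
D1: mem[0x06..0x09] <- [ef e1 4c 85]
D2: mem[0x01..0x08] <- [76 ef e1 4c ef e1 4c 85]
D3: mem[0x17..0x19] <- [4c ef e1]
D4: mem[0x01..0x06] <- [e1 4c ef e1 4c ef]
D5: mem[0x08..0x0b] <- [3c 76 ef e1]
query mem[0x09]=0x76, mem[0x19]=0xe1, mem[0x06]=0xef, mem[0x08]=0x3c, mem[0x17]=0x4c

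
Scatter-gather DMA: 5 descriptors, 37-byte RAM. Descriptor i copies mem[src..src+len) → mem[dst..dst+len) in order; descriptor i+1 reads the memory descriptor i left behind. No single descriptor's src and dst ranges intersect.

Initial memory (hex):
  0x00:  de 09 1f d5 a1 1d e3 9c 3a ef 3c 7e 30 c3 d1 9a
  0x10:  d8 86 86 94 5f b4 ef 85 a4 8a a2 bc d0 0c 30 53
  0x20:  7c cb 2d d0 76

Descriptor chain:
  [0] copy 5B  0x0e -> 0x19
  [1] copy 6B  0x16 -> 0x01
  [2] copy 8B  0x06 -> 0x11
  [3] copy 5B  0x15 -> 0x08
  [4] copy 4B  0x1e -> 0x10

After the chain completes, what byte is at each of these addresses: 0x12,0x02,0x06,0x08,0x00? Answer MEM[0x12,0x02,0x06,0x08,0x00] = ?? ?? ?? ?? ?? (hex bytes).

D0: mem[0x19..0x1d] <- [d1 9a d8 86 86]
D1: mem[0x01..0x06] <- [ef 85 a4 d1 9a d8]
D2: mem[0x11..0x18] <- [d8 9c 3a ef 3c 7e 30 c3]
D3: mem[0x08..0x0c] <- [3c 7e 30 c3 d1]
D4: mem[0x10..0x13] <- [30 53 7c cb]
query mem[0x12]=0x7c, mem[0x02]=0x85, mem[0x06]=0xd8, mem[0x08]=0x3c, mem[0x00]=0xde

MEM[0x12,0x02,0x06,0x08,0x00] = 7c 85 d8 3c de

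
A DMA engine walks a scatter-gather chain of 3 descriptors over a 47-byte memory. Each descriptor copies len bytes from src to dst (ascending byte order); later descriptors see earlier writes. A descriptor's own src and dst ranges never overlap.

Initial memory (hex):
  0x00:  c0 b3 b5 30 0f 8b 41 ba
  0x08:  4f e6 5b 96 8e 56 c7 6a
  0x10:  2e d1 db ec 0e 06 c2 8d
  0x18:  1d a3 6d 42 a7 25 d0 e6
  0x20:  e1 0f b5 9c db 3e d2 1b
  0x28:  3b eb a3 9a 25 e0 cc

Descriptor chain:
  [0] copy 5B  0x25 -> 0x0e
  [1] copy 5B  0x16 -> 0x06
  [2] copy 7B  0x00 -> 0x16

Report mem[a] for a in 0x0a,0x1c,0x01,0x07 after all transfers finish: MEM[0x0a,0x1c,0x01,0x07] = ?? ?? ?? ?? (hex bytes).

MEM[0x0a,0x1c,0x01,0x07] = 6d c2 b3 8d

[0] 0x25->0x0e len=5 : 3e d2 1b 3b eb
[1] 0x16->0x06 len=5 : c2 8d 1d a3 6d
[2] 0x00->0x16 len=7 : c0 b3 b5 30 0f 8b c2
query mem[0x0a]=0x6d, mem[0x1c]=0xc2, mem[0x01]=0xb3, mem[0x07]=0x8d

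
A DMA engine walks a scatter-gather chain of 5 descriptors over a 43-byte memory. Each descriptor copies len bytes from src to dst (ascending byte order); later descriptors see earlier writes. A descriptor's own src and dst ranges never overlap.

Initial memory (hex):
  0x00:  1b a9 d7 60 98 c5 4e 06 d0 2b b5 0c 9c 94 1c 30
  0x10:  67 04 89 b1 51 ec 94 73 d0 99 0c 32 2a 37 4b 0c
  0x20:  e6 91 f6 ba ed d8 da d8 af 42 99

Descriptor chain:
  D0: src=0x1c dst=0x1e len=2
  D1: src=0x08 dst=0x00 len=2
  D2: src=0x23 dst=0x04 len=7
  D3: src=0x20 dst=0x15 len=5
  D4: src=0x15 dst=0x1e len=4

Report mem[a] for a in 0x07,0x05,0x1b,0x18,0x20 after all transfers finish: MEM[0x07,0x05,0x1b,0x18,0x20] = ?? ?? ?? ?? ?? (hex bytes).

D0: mem[0x1e..0x1f] <- [2a 37]
D1: mem[0x00..0x01] <- [d0 2b]
D2: mem[0x04..0x0a] <- [ba ed d8 da d8 af 42]
D3: mem[0x15..0x19] <- [e6 91 f6 ba ed]
D4: mem[0x1e..0x21] <- [e6 91 f6 ba]
query mem[0x07]=0xda, mem[0x05]=0xed, mem[0x1b]=0x32, mem[0x18]=0xba, mem[0x20]=0xf6

MEM[0x07,0x05,0x1b,0x18,0x20] = da ed 32 ba f6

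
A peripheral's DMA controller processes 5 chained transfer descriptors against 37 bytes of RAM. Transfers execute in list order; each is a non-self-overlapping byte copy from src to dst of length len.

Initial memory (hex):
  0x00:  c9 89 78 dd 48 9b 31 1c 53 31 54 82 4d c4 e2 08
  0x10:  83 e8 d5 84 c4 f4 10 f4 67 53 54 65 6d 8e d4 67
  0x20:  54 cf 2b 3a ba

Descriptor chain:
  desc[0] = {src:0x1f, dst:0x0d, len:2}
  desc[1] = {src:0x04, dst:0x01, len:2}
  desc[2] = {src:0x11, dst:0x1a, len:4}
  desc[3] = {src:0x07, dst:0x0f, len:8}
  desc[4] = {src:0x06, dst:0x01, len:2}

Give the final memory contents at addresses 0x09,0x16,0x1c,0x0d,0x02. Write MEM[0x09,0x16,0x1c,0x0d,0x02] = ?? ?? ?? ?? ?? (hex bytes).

MEM[0x09,0x16,0x1c,0x0d,0x02] = 31 54 84 67 1c

D0: mem[0x0d..0x0e] <- [67 54]
D1: mem[0x01..0x02] <- [48 9b]
D2: mem[0x1a..0x1d] <- [e8 d5 84 c4]
D3: mem[0x0f..0x16] <- [1c 53 31 54 82 4d 67 54]
D4: mem[0x01..0x02] <- [31 1c]
query mem[0x09]=0x31, mem[0x16]=0x54, mem[0x1c]=0x84, mem[0x0d]=0x67, mem[0x02]=0x1c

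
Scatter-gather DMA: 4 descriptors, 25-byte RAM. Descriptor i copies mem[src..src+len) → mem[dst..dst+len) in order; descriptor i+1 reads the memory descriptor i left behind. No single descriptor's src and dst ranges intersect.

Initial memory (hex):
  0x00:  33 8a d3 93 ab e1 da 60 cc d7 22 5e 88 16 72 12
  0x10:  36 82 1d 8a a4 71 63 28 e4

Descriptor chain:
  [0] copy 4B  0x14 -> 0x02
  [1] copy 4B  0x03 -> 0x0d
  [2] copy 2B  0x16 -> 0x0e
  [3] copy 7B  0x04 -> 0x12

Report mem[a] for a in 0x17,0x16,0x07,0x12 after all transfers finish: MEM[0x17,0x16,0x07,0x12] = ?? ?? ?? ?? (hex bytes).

MEM[0x17,0x16,0x07,0x12] = d7 cc 60 63

[0] 0x14->0x02 len=4 : a4 71 63 28
[1] 0x03->0x0d len=4 : 71 63 28 da
[2] 0x16->0x0e len=2 : 63 28
[3] 0x04->0x12 len=7 : 63 28 da 60 cc d7 22
query mem[0x17]=0xd7, mem[0x16]=0xcc, mem[0x07]=0x60, mem[0x12]=0x63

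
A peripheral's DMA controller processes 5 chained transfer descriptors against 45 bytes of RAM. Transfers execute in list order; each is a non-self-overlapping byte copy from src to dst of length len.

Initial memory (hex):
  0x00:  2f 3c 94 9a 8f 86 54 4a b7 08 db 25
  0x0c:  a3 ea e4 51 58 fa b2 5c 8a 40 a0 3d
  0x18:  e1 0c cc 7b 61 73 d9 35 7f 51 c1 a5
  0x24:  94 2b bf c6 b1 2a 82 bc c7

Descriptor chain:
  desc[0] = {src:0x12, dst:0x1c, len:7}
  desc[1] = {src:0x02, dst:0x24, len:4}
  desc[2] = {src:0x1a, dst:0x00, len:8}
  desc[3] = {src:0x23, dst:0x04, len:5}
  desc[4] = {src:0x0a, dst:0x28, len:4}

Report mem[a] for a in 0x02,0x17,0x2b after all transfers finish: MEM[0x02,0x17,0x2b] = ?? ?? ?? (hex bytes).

MEM[0x02,0x17,0x2b] = b2 3d ea

  after D0: wrote 7B at 0x1c = b25c8a40a03de1
  after D1: wrote 4B at 0x24 = 949a8f86
  after D2: wrote 8B at 0x00 = cc7bb25c8a40a03d
  after D3: wrote 5B at 0x04 = a5949a8f86
  after D4: wrote 4B at 0x28 = db25a3ea
query mem[0x02]=0xb2, mem[0x17]=0x3d, mem[0x2b]=0xea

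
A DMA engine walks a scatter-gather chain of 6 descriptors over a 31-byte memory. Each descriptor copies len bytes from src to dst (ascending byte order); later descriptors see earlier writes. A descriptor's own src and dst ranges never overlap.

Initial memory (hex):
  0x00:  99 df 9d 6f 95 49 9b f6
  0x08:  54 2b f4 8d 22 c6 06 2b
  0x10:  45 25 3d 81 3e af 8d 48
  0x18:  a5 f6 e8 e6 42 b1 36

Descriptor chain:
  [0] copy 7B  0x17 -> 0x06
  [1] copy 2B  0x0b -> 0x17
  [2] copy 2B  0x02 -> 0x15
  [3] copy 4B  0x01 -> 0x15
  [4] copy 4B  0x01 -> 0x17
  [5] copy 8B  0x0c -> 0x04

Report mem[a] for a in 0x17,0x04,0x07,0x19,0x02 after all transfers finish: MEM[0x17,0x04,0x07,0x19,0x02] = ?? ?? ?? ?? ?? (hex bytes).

  after D0: wrote 7B at 0x06 = 48a5f6e8e642b1
  after D1: wrote 2B at 0x17 = 42b1
  after D2: wrote 2B at 0x15 = 9d6f
  after D3: wrote 4B at 0x15 = df9d6f95
  after D4: wrote 4B at 0x17 = df9d6f95
  after D5: wrote 8B at 0x04 = b1c6062b45253d81
query mem[0x17]=0xdf, mem[0x04]=0xb1, mem[0x07]=0x2b, mem[0x19]=0x6f, mem[0x02]=0x9d

MEM[0x17,0x04,0x07,0x19,0x02] = df b1 2b 6f 9d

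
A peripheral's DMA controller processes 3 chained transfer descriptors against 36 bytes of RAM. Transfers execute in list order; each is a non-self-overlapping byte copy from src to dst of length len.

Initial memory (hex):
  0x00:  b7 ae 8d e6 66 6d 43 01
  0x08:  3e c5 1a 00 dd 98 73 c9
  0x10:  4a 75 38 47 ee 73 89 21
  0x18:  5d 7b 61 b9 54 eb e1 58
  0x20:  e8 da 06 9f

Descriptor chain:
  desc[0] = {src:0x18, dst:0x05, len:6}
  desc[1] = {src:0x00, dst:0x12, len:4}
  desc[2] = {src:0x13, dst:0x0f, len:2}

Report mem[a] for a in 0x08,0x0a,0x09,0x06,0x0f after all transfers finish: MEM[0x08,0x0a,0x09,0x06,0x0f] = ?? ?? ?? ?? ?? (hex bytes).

D0: mem[0x05..0x0a] <- [5d 7b 61 b9 54 eb]
D1: mem[0x12..0x15] <- [b7 ae 8d e6]
D2: mem[0x0f..0x10] <- [ae 8d]
query mem[0x08]=0xb9, mem[0x0a]=0xeb, mem[0x09]=0x54, mem[0x06]=0x7b, mem[0x0f]=0xae

MEM[0x08,0x0a,0x09,0x06,0x0f] = b9 eb 54 7b ae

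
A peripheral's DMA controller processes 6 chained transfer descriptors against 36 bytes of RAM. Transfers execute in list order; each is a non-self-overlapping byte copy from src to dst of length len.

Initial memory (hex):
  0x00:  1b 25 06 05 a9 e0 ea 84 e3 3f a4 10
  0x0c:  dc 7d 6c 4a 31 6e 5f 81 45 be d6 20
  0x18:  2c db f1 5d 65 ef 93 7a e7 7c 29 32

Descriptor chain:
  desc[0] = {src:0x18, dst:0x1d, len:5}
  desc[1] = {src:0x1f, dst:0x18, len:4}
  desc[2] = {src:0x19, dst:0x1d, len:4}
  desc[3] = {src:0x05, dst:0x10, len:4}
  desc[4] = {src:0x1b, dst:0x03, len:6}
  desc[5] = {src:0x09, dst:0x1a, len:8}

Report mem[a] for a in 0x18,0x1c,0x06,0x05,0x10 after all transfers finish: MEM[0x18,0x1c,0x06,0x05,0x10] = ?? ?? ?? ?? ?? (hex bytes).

  after D0: wrote 5B at 0x1d = 2cdbf15d65
  after D1: wrote 4B at 0x18 = f15d6529
  after D2: wrote 4B at 0x1d = 5d652965
  after D3: wrote 4B at 0x10 = e0ea84e3
  after D4: wrote 6B at 0x03 = 29655d652965
  after D5: wrote 8B at 0x1a = 3fa410dc7d6c4ae0
query mem[0x18]=0xf1, mem[0x1c]=0x10, mem[0x06]=0x65, mem[0x05]=0x5d, mem[0x10]=0xe0

MEM[0x18,0x1c,0x06,0x05,0x10] = f1 10 65 5d e0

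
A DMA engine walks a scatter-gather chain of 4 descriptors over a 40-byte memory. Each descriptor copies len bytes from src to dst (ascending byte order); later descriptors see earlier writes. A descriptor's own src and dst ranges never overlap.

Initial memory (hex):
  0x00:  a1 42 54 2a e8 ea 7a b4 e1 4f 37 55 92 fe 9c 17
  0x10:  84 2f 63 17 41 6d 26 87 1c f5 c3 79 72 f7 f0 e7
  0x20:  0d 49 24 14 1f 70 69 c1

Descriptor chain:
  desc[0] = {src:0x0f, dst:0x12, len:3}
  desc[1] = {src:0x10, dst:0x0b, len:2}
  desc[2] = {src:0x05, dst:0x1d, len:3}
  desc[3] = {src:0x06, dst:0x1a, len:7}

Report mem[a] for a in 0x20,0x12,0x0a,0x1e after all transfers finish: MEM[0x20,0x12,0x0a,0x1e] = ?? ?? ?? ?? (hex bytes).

D0: mem[0x12..0x14] <- [17 84 2f]
D1: mem[0x0b..0x0c] <- [84 2f]
D2: mem[0x1d..0x1f] <- [ea 7a b4]
D3: mem[0x1a..0x20] <- [7a b4 e1 4f 37 84 2f]
query mem[0x20]=0x2f, mem[0x12]=0x17, mem[0x0a]=0x37, mem[0x1e]=0x37

MEM[0x20,0x12,0x0a,0x1e] = 2f 17 37 37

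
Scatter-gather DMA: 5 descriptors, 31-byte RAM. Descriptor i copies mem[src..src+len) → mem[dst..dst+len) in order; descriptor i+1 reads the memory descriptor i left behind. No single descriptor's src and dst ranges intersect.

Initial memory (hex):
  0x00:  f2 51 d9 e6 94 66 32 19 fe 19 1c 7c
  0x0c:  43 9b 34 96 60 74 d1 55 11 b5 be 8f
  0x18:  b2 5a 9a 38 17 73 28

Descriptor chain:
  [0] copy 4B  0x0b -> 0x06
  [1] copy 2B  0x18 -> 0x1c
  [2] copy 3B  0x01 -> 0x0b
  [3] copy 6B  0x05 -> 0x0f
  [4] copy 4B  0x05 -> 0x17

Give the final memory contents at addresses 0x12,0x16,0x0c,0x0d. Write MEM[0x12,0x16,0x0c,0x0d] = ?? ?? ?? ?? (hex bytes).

[0] 0x0b->0x06 len=4 : 7c 43 9b 34
[1] 0x18->0x1c len=2 : b2 5a
[2] 0x01->0x0b len=3 : 51 d9 e6
[3] 0x05->0x0f len=6 : 66 7c 43 9b 34 1c
[4] 0x05->0x17 len=4 : 66 7c 43 9b
query mem[0x12]=0x9b, mem[0x16]=0xbe, mem[0x0c]=0xd9, mem[0x0d]=0xe6

MEM[0x12,0x16,0x0c,0x0d] = 9b be d9 e6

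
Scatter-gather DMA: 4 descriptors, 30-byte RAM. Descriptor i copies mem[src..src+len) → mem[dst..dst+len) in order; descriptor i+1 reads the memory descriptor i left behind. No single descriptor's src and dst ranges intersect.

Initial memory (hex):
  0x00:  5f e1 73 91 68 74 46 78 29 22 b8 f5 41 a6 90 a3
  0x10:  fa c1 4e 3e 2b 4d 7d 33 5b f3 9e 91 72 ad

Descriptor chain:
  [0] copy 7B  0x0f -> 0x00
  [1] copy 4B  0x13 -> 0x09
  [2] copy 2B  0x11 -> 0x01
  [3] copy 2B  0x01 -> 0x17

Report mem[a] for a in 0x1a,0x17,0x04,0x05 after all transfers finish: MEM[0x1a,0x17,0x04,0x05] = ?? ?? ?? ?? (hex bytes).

MEM[0x1a,0x17,0x04,0x05] = 9e c1 3e 2b

D0: mem[0x00..0x06] <- [a3 fa c1 4e 3e 2b 4d]
D1: mem[0x09..0x0c] <- [3e 2b 4d 7d]
D2: mem[0x01..0x02] <- [c1 4e]
D3: mem[0x17..0x18] <- [c1 4e]
query mem[0x1a]=0x9e, mem[0x17]=0xc1, mem[0x04]=0x3e, mem[0x05]=0x2b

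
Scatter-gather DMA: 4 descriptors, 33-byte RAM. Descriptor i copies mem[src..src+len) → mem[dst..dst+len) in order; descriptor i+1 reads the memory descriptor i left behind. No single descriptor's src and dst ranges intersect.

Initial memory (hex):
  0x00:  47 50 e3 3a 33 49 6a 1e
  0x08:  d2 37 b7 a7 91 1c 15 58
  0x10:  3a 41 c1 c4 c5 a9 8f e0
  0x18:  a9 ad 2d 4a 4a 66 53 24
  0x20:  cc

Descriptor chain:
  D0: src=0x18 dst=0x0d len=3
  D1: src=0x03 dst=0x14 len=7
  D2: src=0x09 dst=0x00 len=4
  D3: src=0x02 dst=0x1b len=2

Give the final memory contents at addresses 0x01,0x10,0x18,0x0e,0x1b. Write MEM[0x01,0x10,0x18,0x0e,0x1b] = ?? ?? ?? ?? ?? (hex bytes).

MEM[0x01,0x10,0x18,0x0e,0x1b] = b7 3a 1e ad a7

  after D0: wrote 3B at 0x0d = a9ad2d
  after D1: wrote 7B at 0x14 = 3a33496a1ed237
  after D2: wrote 4B at 0x00 = 37b7a791
  after D3: wrote 2B at 0x1b = a791
query mem[0x01]=0xb7, mem[0x10]=0x3a, mem[0x18]=0x1e, mem[0x0e]=0xad, mem[0x1b]=0xa7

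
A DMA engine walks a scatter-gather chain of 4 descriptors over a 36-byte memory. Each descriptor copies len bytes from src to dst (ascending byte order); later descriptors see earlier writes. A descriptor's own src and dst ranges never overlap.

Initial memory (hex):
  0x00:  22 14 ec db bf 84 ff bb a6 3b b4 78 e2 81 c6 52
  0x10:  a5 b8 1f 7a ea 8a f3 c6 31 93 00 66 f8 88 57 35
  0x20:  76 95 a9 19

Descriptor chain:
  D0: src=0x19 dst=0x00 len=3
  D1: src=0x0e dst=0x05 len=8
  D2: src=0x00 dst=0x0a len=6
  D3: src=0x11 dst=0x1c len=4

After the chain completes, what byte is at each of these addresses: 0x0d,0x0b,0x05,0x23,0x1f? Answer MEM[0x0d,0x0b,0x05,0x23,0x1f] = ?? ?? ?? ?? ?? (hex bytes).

[0] 0x19->0x00 len=3 : 93 00 66
[1] 0x0e->0x05 len=8 : c6 52 a5 b8 1f 7a ea 8a
[2] 0x00->0x0a len=6 : 93 00 66 db bf c6
[3] 0x11->0x1c len=4 : b8 1f 7a ea
query mem[0x0d]=0xdb, mem[0x0b]=0x00, mem[0x05]=0xc6, mem[0x23]=0x19, mem[0x1f]=0xea

MEM[0x0d,0x0b,0x05,0x23,0x1f] = db 00 c6 19 ea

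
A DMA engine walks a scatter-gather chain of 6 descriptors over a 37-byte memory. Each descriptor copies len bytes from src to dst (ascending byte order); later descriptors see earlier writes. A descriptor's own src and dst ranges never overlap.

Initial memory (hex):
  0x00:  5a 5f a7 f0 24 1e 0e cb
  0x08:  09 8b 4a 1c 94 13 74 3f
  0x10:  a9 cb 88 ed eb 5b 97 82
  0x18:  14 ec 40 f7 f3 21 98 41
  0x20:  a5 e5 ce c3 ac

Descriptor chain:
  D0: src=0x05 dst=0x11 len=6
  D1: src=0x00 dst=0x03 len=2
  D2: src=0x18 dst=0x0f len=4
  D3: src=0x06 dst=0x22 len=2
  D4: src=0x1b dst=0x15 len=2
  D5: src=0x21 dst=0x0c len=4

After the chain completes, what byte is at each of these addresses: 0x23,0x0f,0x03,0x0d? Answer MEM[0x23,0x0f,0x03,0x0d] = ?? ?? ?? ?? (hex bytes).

MEM[0x23,0x0f,0x03,0x0d] = cb ac 5a 0e

[0] 0x05->0x11 len=6 : 1e 0e cb 09 8b 4a
[1] 0x00->0x03 len=2 : 5a 5f
[2] 0x18->0x0f len=4 : 14 ec 40 f7
[3] 0x06->0x22 len=2 : 0e cb
[4] 0x1b->0x15 len=2 : f7 f3
[5] 0x21->0x0c len=4 : e5 0e cb ac
query mem[0x23]=0xcb, mem[0x0f]=0xac, mem[0x03]=0x5a, mem[0x0d]=0x0e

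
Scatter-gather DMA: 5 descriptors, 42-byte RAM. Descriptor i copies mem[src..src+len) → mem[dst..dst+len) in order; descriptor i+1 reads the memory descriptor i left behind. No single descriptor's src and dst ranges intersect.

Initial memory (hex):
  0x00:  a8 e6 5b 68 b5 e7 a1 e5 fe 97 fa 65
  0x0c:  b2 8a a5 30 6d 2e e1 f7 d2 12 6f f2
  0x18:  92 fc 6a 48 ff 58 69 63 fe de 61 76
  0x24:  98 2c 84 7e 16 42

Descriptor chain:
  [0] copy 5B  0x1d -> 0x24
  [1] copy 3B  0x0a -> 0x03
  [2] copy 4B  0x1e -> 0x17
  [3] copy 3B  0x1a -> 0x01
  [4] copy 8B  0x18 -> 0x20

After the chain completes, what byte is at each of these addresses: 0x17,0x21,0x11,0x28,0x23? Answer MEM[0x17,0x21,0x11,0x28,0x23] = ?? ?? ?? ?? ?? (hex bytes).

D0: mem[0x24..0x28] <- [58 69 63 fe de]
D1: mem[0x03..0x05] <- [fa 65 b2]
D2: mem[0x17..0x1a] <- [69 63 fe de]
D3: mem[0x01..0x03] <- [de 48 ff]
D4: mem[0x20..0x27] <- [63 fe de 48 ff 58 69 63]
query mem[0x17]=0x69, mem[0x21]=0xfe, mem[0x11]=0x2e, mem[0x28]=0xde, mem[0x23]=0x48

MEM[0x17,0x21,0x11,0x28,0x23] = 69 fe 2e de 48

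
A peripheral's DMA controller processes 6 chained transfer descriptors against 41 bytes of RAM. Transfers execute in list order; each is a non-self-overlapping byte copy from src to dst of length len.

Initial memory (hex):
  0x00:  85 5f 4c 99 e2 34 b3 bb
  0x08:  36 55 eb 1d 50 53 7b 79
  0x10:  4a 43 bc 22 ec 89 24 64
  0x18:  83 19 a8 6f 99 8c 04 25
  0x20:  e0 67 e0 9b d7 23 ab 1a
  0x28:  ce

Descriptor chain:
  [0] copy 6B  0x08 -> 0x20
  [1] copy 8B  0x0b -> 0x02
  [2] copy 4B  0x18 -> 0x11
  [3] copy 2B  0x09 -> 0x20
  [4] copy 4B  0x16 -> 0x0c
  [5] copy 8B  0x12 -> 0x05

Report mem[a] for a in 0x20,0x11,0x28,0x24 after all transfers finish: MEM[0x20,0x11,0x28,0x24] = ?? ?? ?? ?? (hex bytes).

MEM[0x20,0x11,0x28,0x24] = bc 83 ce 50

D0: mem[0x20..0x25] <- [36 55 eb 1d 50 53]
D1: mem[0x02..0x09] <- [1d 50 53 7b 79 4a 43 bc]
D2: mem[0x11..0x14] <- [83 19 a8 6f]
D3: mem[0x20..0x21] <- [bc eb]
D4: mem[0x0c..0x0f] <- [24 64 83 19]
D5: mem[0x05..0x0c] <- [19 a8 6f 89 24 64 83 19]
query mem[0x20]=0xbc, mem[0x11]=0x83, mem[0x28]=0xce, mem[0x24]=0x50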